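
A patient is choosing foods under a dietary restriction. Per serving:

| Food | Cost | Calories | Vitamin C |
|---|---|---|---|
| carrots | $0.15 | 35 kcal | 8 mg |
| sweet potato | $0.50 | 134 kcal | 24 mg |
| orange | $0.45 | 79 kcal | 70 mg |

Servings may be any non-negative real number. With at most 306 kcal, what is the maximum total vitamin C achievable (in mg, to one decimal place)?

Vitamin C per kcal: orange 0.8861, carrots 0.2286, sweet potato 0.1791.
With no serving limits, spend the whole calories allowance on orange: 306 kcal / 79 kcal × 70 mg = 271.1 mg.

271.1 mg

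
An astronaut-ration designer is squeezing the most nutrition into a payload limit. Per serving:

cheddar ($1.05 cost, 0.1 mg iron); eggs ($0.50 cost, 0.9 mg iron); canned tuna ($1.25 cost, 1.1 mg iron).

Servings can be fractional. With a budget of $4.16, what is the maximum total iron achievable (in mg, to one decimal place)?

Iron per dollar: eggs 1.8, canned tuna 0.88, cheddar 0.09524.
With no serving limits, spend the whole cost allowance on eggs: $4.16 / $0.50 × 0.9 mg = 7.5 mg.

7.5 mg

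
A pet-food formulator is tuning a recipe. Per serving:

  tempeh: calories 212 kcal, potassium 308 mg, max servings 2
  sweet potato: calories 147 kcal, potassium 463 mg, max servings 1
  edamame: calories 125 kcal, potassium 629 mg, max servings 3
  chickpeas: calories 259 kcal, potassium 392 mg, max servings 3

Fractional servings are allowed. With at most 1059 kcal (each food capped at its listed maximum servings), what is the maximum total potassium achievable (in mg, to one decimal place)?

3162.8 mg

Potassium per kcal: edamame 5.032, sweet potato 3.15, chickpeas 1.514, tempeh 1.453.
Take 3 servings of edamame: uses 375 kcal, +1887.0 mg potassium (running total 1887.0 mg).
Take 1 serving of sweet potato: uses 147 kcal, +463.0 mg potassium (running total 2350.0 mg).
Take 2.073 servings of chickpeas: uses 537 kcal, +812.8 mg potassium (running total 3162.8 mg).
Filling greedily by potassium-per-kcal is optimal for one linear limit, giving 3162.8 mg.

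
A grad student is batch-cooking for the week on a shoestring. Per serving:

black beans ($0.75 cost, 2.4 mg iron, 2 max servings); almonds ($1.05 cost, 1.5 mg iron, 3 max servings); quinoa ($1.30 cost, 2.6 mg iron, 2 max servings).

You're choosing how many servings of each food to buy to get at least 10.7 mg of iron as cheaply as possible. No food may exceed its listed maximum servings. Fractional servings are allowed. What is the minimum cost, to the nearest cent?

Cost per mg of iron: black beans $0.3125, quinoa $0.5000, almonds $0.7000.
Take 2 servings of black beans: +4.8 mg iron for $1.50 (total $1.50, still need 5.9 mg).
Take 2 servings of quinoa: +5.2 mg iron for $2.60 (total $4.10, still need 0.7 mg).
Take 0.4667 servings of almonds: +0.7 mg iron for $0.49 (total $4.59, still need 0.0 mg).
Greedy by cheapest-per-mg is optimal for a single linear constraint, so the minimum cost is $4.59.

$4.59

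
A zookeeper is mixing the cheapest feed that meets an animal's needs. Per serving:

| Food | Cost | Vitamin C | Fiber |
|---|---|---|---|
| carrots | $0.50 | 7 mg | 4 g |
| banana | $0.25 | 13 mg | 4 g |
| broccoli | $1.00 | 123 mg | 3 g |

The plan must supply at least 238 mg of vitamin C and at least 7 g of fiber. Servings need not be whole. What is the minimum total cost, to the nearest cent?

$1.98

carrots only: max(238/7, 7/4) = 34 servings → $17.00.
banana only: max(238/13, 7/4) = 18.31 servings → $4.58.
broccoli only: max(238/123, 7/3) = 2.333 servings → $2.33.
carrots + banana: the both-tight solution has a negative serving — not a feasible corner.
carrots + broccoli with both tight: 0.3121 servings and 1.917 servings → $2.07.
banana + broccoli with both tight: 0.3245 servings and 1.901 servings → $1.98.
Cheapest feasible corner: $1.98.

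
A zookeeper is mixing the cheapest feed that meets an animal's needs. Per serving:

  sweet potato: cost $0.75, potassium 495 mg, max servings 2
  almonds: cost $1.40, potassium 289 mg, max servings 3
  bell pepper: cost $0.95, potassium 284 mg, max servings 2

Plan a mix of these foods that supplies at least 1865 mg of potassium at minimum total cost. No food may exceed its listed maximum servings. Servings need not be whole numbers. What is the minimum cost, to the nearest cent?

$4.89

Cost per mg of potassium: sweet potato $0.0015, bell pepper $0.0033, almonds $0.0048.
Take 2 servings of sweet potato: +990.0 mg potassium for $1.50 (total $1.50, still need 875.0 mg).
Take 2 servings of bell pepper: +568.0 mg potassium for $1.90 (total $3.40, still need 307.0 mg).
Take 1.062 servings of almonds: +307.0 mg potassium for $1.49 (total $4.89, still need 0.0 mg).
Filling from the cheapest source first is optimal under one linear minimum: $4.89.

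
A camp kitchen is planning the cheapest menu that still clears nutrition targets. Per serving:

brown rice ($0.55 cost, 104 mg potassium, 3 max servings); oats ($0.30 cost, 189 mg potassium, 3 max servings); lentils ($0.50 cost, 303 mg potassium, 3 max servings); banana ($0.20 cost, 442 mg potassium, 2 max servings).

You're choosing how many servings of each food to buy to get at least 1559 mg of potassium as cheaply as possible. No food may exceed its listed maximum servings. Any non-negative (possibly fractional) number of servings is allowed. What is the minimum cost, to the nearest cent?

$1.48

Cost per mg of potassium: banana $0.0005, oats $0.0016, lentils $0.0017, brown rice $0.0053.
Take 2 servings of banana: +884.0 mg potassium for $0.40 (total $0.40, still need 675.0 mg).
Take 3 servings of oats: +567.0 mg potassium for $0.90 (total $1.30, still need 108.0 mg).
Take 0.3564 servings of lentils: +108.0 mg potassium for $0.18 (total $1.48, still need 0.0 mg).
Filling from the cheapest source first is optimal under one linear minimum: $1.48.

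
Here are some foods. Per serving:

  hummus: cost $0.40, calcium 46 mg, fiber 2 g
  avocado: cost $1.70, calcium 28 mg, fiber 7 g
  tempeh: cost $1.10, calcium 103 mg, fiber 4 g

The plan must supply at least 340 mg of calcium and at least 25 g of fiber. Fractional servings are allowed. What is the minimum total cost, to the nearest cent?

$5.00

At the optimum either one food covers both requirements or two foods hit both targets exactly; no other combination can be cheaper.
hummus only: max(340/46, 25/2) = 12.5 servings → $5.00.
avocado only: max(340/28, 25/7) = 12.14 servings → $20.64.
tempeh only: max(340/103, 25/4) = 6.25 servings → $6.88.
hummus + avocado with both tight: 6.316 servings and 1.767 servings → $5.53.
hummus + tempeh: intersection lies outside the first quadrant.
avocado + tempeh with both tight: 1.995 servings and 2.759 servings → $6.43.
The minimum over all feasible corners is $5.00.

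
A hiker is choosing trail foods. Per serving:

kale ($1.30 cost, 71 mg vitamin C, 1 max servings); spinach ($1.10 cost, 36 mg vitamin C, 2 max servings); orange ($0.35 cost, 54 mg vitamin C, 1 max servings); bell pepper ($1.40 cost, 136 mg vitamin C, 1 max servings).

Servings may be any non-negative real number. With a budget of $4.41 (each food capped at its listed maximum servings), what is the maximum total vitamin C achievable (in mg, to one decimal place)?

Vitamin C per dollar: orange 154.3, bell pepper 97.14, kale 54.62, spinach 32.73.
Take 1 serving of orange: spends $0.35, +54.0 mg vitamin C (running total 54.0 mg).
Take 1 serving of bell pepper: spends $1.40, +136.0 mg vitamin C (running total 190.0 mg).
Take 1 serving of kale: spends $1.30, +71.0 mg vitamin C (running total 261.0 mg).
Take 1.236 servings of spinach: spends $1.36, +44.5 mg vitamin C (running total 305.5 mg).
Greedy by best ratio exhausts the cost allowance optimally: 305.5 mg.

305.5 mg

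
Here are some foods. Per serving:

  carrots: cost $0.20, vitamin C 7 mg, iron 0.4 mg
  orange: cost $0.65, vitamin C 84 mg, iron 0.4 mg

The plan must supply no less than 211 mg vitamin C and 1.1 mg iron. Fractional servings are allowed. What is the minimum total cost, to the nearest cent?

$1.67

At the optimum either one food covers both requirements or two foods hit both targets exactly; no other combination can be cheaper.
carrots only: max(211/7, 1.1/0.4) = 30.14 servings → $6.03.
orange only: max(211/84, 1.1/0.4) = 2.75 servings → $1.79.
carrots + orange with both tight: 0.2597 servings and 2.49 servings → $1.67.
Cheapest feasible corner: $1.67.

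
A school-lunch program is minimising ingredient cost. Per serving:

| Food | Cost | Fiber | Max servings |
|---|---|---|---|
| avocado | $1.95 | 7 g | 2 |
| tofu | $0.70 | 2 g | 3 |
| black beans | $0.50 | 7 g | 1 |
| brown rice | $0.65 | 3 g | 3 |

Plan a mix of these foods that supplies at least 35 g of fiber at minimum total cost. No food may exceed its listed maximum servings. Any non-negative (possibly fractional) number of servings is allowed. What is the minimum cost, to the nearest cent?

$8.10

Cost per g of fiber: black beans $0.0714, brown rice $0.2167, avocado $0.2786, tofu $0.3500.
Take 1 serving of black beans: +7.0 g fiber for $0.50 (total $0.50, still need 28.0 g).
Take 3 servings of brown rice: +9.0 g fiber for $1.95 (total $2.45, still need 19.0 g).
Take 2 servings of avocado: +14.0 g fiber for $3.90 (total $6.35, still need 5.0 g).
Take 2.5 servings of tofu: +5.0 g fiber for $1.75 (total $8.10, still need 0.0 g).
Greedy by cheapest-per-g is optimal for a single linear constraint, so the minimum cost is $8.10.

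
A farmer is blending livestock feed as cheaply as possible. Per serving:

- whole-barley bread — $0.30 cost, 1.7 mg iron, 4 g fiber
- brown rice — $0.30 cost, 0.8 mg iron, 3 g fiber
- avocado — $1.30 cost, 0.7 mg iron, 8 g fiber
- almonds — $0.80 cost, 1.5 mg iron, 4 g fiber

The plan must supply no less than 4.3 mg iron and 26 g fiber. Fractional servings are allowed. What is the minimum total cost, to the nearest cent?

At the optimum either one food covers both requirements or two foods hit both targets exactly; no other combination can be cheaper.
whole-barley bread only: max(4.3/1.7, 26/4) = 6.5 servings → $1.95.
brown rice only: max(4.3/0.8, 26/3) = 8.667 servings → $2.60.
avocado only: max(4.3/0.7, 26/8) = 6.143 servings → $7.99.
almonds only: max(4.3/1.5, 26/4) = 6.5 servings → $5.20.
whole-barley bread + brown rice with both targets exact would need a negative amount; discard.
whole-barley bread + avocado with both tight: 1.5 servings and 2.5 servings → $3.70.
whole-barley bread + almonds with both targets exact would need a negative amount; discard.
brown rice + avocado with both tight: 3.767 servings and 1.837 servings → $3.52.
brown rice + almonds with both targets exact would need a negative amount; discard.
avocado + almonds with both tight: 2.37 servings and 1.761 servings → $4.49.
Cheapest feasible corner: $1.95.

$1.95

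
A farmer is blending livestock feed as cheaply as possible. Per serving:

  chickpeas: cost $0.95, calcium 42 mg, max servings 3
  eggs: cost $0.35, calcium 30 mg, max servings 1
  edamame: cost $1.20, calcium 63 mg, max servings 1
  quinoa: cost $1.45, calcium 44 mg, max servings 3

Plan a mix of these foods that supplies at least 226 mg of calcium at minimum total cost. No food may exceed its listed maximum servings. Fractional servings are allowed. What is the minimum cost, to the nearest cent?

$4.63

Cost per mg of calcium: eggs $0.0117, edamame $0.0190, chickpeas $0.0226, quinoa $0.0330.
Take 1 serving of eggs: +30.0 mg calcium for $0.35 (total $0.35, still need 196.0 mg).
Take 1 serving of edamame: +63.0 mg calcium for $1.20 (total $1.55, still need 133.0 mg).
Take 3 servings of chickpeas: +126.0 mg calcium for $2.85 (total $4.40, still need 7.0 mg).
Take 0.1591 servings of quinoa: +7.0 mg calcium for $0.23 (total $4.63, still need 0.0 mg).
Greedy by cheapest-per-mg is optimal for a single linear constraint, so the minimum cost is $4.63.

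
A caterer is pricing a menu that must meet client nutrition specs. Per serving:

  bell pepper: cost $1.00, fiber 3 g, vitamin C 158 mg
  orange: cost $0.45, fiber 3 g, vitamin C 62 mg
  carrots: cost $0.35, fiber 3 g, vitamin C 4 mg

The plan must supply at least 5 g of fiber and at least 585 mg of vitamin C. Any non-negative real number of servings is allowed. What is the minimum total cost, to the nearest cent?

$3.70

The cheapest plan sits at a corner of the feasible region — with two constraints it uses at most two foods.
bell pepper only: max(5/3, 585/158) = 3.703 servings → $3.70.
orange only: max(5/3, 585/62) = 9.435 servings → $4.25.
carrots only: max(5/3, 585/4) = 146.2 servings → $51.19.
bell pepper + orange with both targets exact would need a negative amount; discard.
bell pepper + carrots: the both-tight solution has a negative serving — not a feasible corner.
orange + carrots: intersection lies outside the first quadrant.
The minimum over all feasible corners is $3.70.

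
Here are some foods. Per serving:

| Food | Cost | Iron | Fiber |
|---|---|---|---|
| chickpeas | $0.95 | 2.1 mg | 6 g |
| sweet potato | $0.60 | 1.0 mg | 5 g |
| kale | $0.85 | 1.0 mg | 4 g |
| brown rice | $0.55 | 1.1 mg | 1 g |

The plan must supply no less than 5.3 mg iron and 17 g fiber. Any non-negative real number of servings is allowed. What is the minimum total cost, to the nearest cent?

$2.53

A basic optimal solution has at most two foods positive. Try each food alone and each pair with both targets met exactly.
chickpeas only: max(5.3/2.1, 17/6) = 2.833 servings → $2.69.
sweet potato only: max(5.3/1.0, 17/5) = 5.3 servings → $3.18.
kale only: max(5.3/1.0, 17/4) = 5.3 servings → $4.50.
brown rice only: max(5.3/1.1, 17/1) = 17 servings → $9.35.
chickpeas + sweet potato with both tight: 2.111 servings and 0.8667 servings → $2.53.
chickpeas + kale with both tight: 1.75 servings and 1.625 servings → $3.04.
chickpeas + brown rice with both targets exact would need a negative amount; discard.
sweet potato + kale: the both-tight solution has a negative serving — not a feasible corner.
sweet potato + brown rice with both tight: 2.978 servings and 2.111 servings → $2.95.
kale + brown rice with both tight: 3.941 servings and 1.235 servings → $4.03.
The minimum over all feasible corners is $2.53.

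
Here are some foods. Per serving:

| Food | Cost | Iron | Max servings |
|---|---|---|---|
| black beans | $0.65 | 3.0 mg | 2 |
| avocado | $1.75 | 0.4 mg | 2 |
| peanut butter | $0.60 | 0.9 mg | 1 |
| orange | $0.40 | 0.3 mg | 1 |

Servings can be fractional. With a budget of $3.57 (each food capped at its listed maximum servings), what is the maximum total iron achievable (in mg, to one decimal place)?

7.5 mg

Iron per dollar: black beans 4.615, peanut butter 1.5, orange 0.75, avocado 0.2286.
Take 2 servings of black beans: spends $1.30, +6.0 mg iron (running total 6.0 mg).
Take 1 serving of peanut butter: spends $0.60, +0.9 mg iron (running total 6.9 mg).
Take 1 serving of orange: spends $0.40, +0.3 mg iron (running total 7.2 mg).
Take 0.7257 servings of avocado: spends $1.27, +0.3 mg iron (running total 7.5 mg).
Greedy by best ratio exhausts the cost allowance optimally: 7.5 mg.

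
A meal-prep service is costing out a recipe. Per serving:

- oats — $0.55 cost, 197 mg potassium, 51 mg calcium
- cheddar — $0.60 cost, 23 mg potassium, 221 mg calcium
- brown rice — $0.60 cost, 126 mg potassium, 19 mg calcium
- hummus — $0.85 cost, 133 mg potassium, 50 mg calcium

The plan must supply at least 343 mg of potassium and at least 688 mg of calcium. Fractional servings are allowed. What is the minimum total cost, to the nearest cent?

Check every corner: each single food scaled to meet both minima, and each pair solved so both constraints bind.
oats only: max(343/197, 688/51) = 13.49 servings → $7.42.
cheddar only: max(343/23, 688/221) = 14.91 servings → $8.95.
brown rice only: max(343/126, 688/19) = 36.21 servings → $21.73.
hummus only: max(343/133, 688/50) = 13.76 servings → $11.70.
oats + cheddar with both tight: 1.416 servings and 2.786 servings → $2.45.
oats + brown rice with both targets exact would need a negative amount; discard.
oats + hummus with both targets exact would need a negative amount; discard.
cheddar + brown rice with both tight: 2.925 servings and 2.188 servings → $3.07.
cheddar + hummus with both tight: 2.633 servings and 2.124 servings → $3.38.
brown rice + hummus: intersection lies outside the first quadrant.
So the least-cost plan costs $2.45.

$2.45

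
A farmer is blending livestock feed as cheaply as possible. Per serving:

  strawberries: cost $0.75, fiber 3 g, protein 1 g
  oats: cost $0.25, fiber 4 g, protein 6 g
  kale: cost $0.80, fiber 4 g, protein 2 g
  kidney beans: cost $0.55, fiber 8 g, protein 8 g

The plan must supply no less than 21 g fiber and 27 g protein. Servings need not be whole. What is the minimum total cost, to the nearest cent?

$1.31

Compare the cost at each extreme point of the feasible region.
strawberries only: max(21/3, 27/1) = 27 servings → $20.25.
oats only: max(21/4, 27/6) = 5.25 servings → $1.31.
kale only: max(21/4, 27/2) = 13.5 servings → $10.80.
kidney beans only: max(21/8, 27/8) = 3.375 servings → $1.86.
strawberries + oats with both tight: 1.286 servings and 4.286 servings → $2.04.
strawberries + kale: intersection lies outside the first quadrant.
strawberries + kidney beans: the both-tight solution has a negative serving — not a feasible corner.
oats + kale with both tight: 4.125 servings and 1.125 servings → $1.93.
oats + kidney beans with both tight: 3 servings and 1.125 servings → $1.37.
kale + kidney beans: intersection lies outside the first quadrant.
So the least-cost plan costs $1.31.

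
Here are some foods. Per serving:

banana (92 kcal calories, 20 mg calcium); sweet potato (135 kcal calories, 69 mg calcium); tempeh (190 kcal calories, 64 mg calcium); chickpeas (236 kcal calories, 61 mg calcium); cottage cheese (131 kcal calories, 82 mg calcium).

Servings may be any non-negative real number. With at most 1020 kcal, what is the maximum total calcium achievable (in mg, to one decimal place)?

Calcium per kcal: cottage cheese 0.626, sweet potato 0.5111, tempeh 0.3368, chickpeas 0.2585, banana 0.2174.
With no serving limits, spend the whole calories allowance on cottage cheese: 1020 kcal / 131 kcal × 82 mg = 638.5 mg.

638.5 mg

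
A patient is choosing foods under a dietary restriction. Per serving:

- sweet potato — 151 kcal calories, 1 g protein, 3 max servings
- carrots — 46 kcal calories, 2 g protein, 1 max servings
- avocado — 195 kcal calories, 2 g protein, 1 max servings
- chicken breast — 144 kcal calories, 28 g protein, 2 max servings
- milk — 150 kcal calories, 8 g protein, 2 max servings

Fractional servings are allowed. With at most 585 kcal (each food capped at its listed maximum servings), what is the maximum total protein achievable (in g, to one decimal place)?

71.8 g

Protein per kcal: chicken breast 0.1944, milk 0.05333, carrots 0.04348, avocado 0.01026, sweet potato 0.006623.
Take 2 servings of chicken breast: uses 288 kcal, +56.0 g protein (running total 56.0 g).
Take 1.98 servings of milk: uses 297 kcal, +15.8 g protein (running total 71.8 g).
Greedy by best ratio exhausts the calories allowance optimally: 71.8 g.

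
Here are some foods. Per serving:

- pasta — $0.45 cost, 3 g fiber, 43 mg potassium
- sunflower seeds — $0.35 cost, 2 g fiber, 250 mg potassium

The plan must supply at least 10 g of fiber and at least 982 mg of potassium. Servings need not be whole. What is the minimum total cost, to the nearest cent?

Minimising a linear cost over {fiber ≥ 10, potassium ≥ 982, servings ≥ 0} — the optimum is at a vertex, using one or two foods.
pasta only: max(10/3, 982/43) = 22.84 servings → $10.28.
sunflower seeds only: max(10/2, 982/250) = 5 servings → $1.75.
pasta + sunflower seeds with both tight: 0.8072 servings and 3.789 servings → $1.69.
The minimum over all feasible corners is $1.69.

$1.69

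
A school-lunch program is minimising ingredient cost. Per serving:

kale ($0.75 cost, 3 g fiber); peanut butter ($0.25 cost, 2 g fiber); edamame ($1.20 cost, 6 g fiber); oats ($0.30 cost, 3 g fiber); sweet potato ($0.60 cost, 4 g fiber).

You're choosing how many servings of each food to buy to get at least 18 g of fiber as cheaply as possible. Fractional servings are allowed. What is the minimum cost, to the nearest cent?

$1.80

Cost per g of fiber: oats $0.1000, peanut butter $0.1250, sweet potato $0.1500, edamame $0.2000, kale $0.2500.
With no serving limits, use only oats: 18 g / 3 g = 6 servings × $0.30 = $1.80.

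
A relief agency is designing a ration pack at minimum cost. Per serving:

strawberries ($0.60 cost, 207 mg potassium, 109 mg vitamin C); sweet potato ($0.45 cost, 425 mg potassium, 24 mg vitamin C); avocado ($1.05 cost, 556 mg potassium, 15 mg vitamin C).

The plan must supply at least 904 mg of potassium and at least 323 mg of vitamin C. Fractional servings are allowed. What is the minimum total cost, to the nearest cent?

At the optimum either one food covers both requirements or two foods hit both targets exactly; no other combination can be cheaper.
strawberries only: max(904/207, 323/109) = 4.367 servings → $2.62.
sweet potato only: max(904/425, 323/24) = 13.46 servings → $6.06.
avocado only: max(904/556, 323/15) = 21.53 servings → $22.61.
strawberries + sweet potato with both tight: 2.795 servings and 0.7659 servings → $2.02.
strawberries + avocado with both tight: 2.887 servings and 0.5509 servings → $2.31.
sweet potato + avocado with both targets exact would need a negative amount; discard.
Cheapest feasible corner: $2.02.

$2.02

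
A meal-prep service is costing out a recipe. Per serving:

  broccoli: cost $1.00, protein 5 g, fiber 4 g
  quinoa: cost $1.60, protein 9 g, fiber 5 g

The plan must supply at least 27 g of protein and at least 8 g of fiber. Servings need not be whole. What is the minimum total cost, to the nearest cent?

$4.80

broccoli only: max(27/5, 8/4) = 5.4 servings → $5.40.
quinoa only: max(27/9, 8/5) = 3 servings → $4.80.
broccoli + quinoa: the both-tight solution has a negative serving — not a feasible corner.
So the least-cost plan costs $4.80.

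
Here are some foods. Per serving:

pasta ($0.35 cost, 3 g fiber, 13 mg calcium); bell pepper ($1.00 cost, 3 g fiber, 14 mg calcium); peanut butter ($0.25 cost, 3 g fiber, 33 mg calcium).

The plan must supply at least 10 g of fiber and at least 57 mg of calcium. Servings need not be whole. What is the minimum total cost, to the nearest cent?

$0.83

Minimising a linear cost over {fiber ≥ 10, calcium ≥ 57, servings ≥ 0} — the optimum is at a vertex, using one or two foods.
pasta only: max(10/3, 57/13) = 4.385 servings → $1.53.
bell pepper only: max(10/3, 57/14) = 4.071 servings → $4.07.
peanut butter only: max(10/3, 57/33) = 3.333 servings → $0.83.
pasta + bell pepper with both targets exact would need a negative amount; discard.
pasta + peanut butter with both tight: 2.65 servings and 0.6833 servings → $1.10.
bell pepper + peanut butter with both tight: 2.789 servings and 0.5439 servings → $2.93.
So the least-cost plan costs $0.83.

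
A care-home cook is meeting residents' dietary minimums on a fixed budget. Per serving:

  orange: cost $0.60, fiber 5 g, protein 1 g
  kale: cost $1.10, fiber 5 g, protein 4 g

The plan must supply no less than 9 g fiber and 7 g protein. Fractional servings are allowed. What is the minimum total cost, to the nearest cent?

Two binding constraints pin down two serving amounts, so the optimal mix uses at most two foods. The candidates are each food alone (scaled to the tighter of fiber/protein) and each pair with both constraints tight.
orange only: max(9/5, 7/1) = 7 servings → $4.20.
kale only: max(9/5, 7/4) = 1.8 servings → $1.98.
orange + kale with both tight: 0.06667 servings and 1.733 servings → $1.95.
So the least-cost plan costs $1.95.

$1.95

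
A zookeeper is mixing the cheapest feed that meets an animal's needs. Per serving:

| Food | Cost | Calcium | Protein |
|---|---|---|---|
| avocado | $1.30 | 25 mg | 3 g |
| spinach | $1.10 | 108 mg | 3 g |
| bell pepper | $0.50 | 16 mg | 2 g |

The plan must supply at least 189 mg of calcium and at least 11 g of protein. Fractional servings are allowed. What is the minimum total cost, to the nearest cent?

Two binding constraints pin down two serving amounts, so the optimal mix uses at most two foods. The candidates are each food alone (scaled to the tighter of calcium/protein) and each pair with both constraints tight.
avocado only: max(189/25, 11/3) = 7.56 servings → $9.83.
spinach only: max(189/108, 11/3) = 3.667 servings → $4.03.
bell pepper only: max(189/16, 11/2) = 11.81 servings → $5.91.
avocado + spinach with both tight: 2.494 servings and 1.173 servings → $4.53.
avocado + bell pepper: intersection lies outside the first quadrant.
spinach + bell pepper with both tight: 1.202 servings and 3.696 servings → $3.17.
So the least-cost plan costs $3.17.

$3.17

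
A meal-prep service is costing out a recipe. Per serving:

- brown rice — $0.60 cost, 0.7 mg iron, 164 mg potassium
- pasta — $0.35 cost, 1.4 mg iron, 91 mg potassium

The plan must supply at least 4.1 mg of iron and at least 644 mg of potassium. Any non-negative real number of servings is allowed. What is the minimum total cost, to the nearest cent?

Check every corner: each single food scaled to meet both minima, and each pair solved so both constraints bind.
brown rice only: max(4.1/0.7, 644/164) = 5.857 servings → $3.51.
pasta only: max(4.1/1.4, 644/91) = 7.077 servings → $2.48.
brown rice + pasta with both tight: 3.186 servings and 1.336 servings → $2.38.
The minimum over all feasible corners is $2.38.

$2.38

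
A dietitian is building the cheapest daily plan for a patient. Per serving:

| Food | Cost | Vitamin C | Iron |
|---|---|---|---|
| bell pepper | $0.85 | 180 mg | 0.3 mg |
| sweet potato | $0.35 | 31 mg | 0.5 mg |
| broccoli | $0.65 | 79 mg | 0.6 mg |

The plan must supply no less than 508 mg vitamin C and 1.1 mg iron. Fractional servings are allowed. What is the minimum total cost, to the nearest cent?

For a min-cost LP with two ≥-constraints, a basic feasible solution has at most two positive variables.
bell pepper only: max(508/180, 1.1/0.3) = 3.667 servings → $3.12.
sweet potato only: max(508/31, 1.1/0.5) = 16.39 servings → $5.74.
broccoli only: max(508/79, 1.1/0.6) = 6.43 servings → $4.18.
bell pepper + sweet potato with both tight: 2.725 servings and 0.5651 servings → $2.51.
bell pepper + broccoli with both tight: 2.585 servings and 0.5409 servings → $2.55.
sweet potato + broccoli: intersection lies outside the first quadrant.
Cheapest feasible corner: $2.51.

$2.51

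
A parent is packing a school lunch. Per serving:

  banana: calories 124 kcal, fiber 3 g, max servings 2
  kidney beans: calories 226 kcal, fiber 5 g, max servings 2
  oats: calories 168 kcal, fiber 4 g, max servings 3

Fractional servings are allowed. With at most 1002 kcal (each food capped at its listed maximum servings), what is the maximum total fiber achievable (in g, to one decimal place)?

Fiber per kcal: banana 0.02419, oats 0.02381, kidney beans 0.02212.
Take 2 servings of banana: uses 248 kcal, +6.0 g fiber (running total 6.0 g).
Take 3 servings of oats: uses 504 kcal, +12.0 g fiber (running total 18.0 g).
Take 1.106 servings of kidney beans: uses 250 kcal, +5.5 g fiber (running total 23.5 g).
Greedy by best ratio exhausts the calories allowance optimally: 23.5 g.

23.5 g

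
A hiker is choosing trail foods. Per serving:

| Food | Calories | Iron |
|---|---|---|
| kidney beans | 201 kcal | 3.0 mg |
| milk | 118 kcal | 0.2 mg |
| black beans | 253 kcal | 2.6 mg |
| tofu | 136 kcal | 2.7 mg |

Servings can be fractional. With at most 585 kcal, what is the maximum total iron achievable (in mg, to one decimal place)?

Iron per kcal: tofu 0.01985, kidney beans 0.01493, black beans 0.01028, milk 0.001695.
With no serving limits, spend the whole calories allowance on tofu: 585 kcal / 136 kcal × 2.7 mg = 11.6 mg.

11.6 mg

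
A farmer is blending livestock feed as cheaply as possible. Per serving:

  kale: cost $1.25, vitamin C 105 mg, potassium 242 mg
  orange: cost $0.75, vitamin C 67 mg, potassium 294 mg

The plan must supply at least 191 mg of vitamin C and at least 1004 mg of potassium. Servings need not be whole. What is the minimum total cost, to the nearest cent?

$2.56

kale only: max(191/105, 1004/242) = 4.149 servings → $5.19.
orange only: max(191/67, 1004/294) = 3.415 servings → $2.56.
kale + orange with both targets exact would need a negative amount; discard.
So the least-cost plan costs $2.56.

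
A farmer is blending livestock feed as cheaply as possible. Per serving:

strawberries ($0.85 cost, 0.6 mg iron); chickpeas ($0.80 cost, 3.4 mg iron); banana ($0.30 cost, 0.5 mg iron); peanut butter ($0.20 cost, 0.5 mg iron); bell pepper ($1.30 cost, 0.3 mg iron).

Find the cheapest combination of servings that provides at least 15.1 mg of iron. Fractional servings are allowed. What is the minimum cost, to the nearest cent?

Cost per mg of iron: chickpeas $0.2353, peanut butter $0.4000, banana $0.6000, strawberries $1.4167, bell pepper $4.3333.
With no serving limits, use only chickpeas: 15.1 mg / 3.4 mg = 4.441 servings × $0.80 = $3.55.

$3.55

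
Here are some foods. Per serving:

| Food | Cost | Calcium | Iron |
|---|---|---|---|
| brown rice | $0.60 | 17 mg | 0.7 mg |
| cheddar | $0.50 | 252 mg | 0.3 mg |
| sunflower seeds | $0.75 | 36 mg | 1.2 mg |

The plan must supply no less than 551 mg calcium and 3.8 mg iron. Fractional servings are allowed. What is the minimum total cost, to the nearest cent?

The cheapest plan sits at a corner of the feasible region — with two constraints it uses at most two foods.
brown rice only: max(551/17, 3.8/0.7) = 32.41 servings → $19.45.
cheddar only: max(551/252, 3.8/0.3) = 12.67 servings → $6.33.
sunflower seeds only: max(551/36, 3.8/1.2) = 15.31 servings → $11.48.
brown rice + cheddar with both tight: 4.625 servings and 1.874 servings → $3.71.
brown rice + sunflower seeds: the both-tight solution has a negative serving — not a feasible corner.
cheddar + sunflower seeds with both tight: 1.798 servings and 2.717 servings → $2.94.
Cheapest feasible corner: $2.94.

$2.94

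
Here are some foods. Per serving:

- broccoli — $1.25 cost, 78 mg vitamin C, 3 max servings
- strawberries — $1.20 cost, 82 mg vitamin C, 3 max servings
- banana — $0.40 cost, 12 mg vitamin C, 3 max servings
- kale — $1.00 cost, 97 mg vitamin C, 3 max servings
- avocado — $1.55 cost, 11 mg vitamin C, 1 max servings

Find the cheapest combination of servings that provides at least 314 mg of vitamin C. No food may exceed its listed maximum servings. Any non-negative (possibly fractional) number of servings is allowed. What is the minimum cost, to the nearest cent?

$3.34

Cost per mg of vitamin C: kale $0.0103, strawberries $0.0146, broccoli $0.0160, banana $0.0333, avocado $0.1409.
Take 3 servings of kale: +291.0 mg vitamin C for $3.00 (total $3.00, still need 23.0 mg).
Take 0.2805 servings of strawberries: +23.0 mg vitamin C for $0.34 (total $3.34, still need 0.0 mg).
Filling from the cheapest source first is optimal under one linear minimum: $3.34.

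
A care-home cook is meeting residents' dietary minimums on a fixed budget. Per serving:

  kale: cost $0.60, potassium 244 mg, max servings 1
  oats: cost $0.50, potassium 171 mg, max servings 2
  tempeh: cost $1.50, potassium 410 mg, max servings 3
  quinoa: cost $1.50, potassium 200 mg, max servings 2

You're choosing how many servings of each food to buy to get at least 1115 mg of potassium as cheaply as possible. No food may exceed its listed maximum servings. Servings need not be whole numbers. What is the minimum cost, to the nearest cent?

Cost per mg of potassium: kale $0.0025, oats $0.0029, tempeh $0.0037, quinoa $0.0075.
Take 1 serving of kale: +244.0 mg potassium for $0.60 (total $0.60, still need 871.0 mg).
Take 2 servings of oats: +342.0 mg potassium for $1.00 (total $1.60, still need 529.0 mg).
Take 1.29 servings of tempeh: +529.0 mg potassium for $1.94 (total $3.54, still need 0.0 mg).
Greedy by cheapest-per-mg is optimal for a single linear constraint, so the minimum cost is $3.54.

$3.54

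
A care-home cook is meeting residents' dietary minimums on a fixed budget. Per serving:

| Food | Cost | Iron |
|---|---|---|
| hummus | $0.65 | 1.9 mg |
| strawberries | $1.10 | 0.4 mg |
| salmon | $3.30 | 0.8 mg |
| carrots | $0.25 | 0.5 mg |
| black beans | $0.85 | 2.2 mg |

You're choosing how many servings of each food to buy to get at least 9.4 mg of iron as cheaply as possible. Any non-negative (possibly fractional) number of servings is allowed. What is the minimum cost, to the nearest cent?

Cost per mg of iron: hummus $0.3421, black beans $0.3864, carrots $0.5000, strawberries $2.7500, salmon $4.1250.
With no serving limits, use only hummus: 9.4 mg / 1.9 mg = 4.947 servings × $0.65 = $3.22.

$3.22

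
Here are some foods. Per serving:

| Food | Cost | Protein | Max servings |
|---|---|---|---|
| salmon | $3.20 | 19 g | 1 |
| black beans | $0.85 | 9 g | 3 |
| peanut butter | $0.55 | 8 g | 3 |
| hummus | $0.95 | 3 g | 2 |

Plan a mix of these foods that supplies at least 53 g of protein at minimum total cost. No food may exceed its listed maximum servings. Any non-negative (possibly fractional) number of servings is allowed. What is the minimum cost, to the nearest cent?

$4.54

Cost per g of protein: peanut butter $0.0688, black beans $0.0944, salmon $0.1684, hummus $0.3167.
Take 3 servings of peanut butter: +24.0 g protein for $1.65 (total $1.65, still need 29.0 g).
Take 3 servings of black beans: +27.0 g protein for $2.55 (total $4.20, still need 2.0 g).
Take 0.1053 servings of salmon: +2.0 g protein for $0.34 (total $4.54, still need 0.0 g).
Greedy by cheapest-per-g is optimal for a single linear constraint, so the minimum cost is $4.54.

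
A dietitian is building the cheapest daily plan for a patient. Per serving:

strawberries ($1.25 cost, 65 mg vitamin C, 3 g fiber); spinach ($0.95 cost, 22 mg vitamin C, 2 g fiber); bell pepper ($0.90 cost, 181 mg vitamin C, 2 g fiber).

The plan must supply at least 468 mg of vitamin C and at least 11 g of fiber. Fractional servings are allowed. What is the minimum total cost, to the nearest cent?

$4.69

For a min-cost LP with two ≥-constraints, a basic feasible solution has at most two positive variables.
strawberries only: max(468/65, 11/3) = 7.2 servings → $9.00.
spinach only: max(468/22, 11/2) = 21.27 servings → $20.21.
bell pepper only: max(468/181, 11/2) = 5.5 servings → $4.95.
strawberries + spinach: intersection lies outside the first quadrant.
strawberries + bell pepper with both tight: 2.554 servings and 1.668 servings → $4.69.
spinach + bell pepper with both tight: 3.318 servings and 2.182 servings → $5.12.
The minimum over all feasible corners is $4.69.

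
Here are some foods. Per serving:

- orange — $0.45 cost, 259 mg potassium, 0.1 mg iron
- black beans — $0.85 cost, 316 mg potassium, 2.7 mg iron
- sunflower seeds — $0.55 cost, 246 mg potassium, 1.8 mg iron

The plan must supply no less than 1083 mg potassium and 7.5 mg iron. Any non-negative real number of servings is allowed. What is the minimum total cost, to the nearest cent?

A basic optimal solution has at most two foods positive. Try each food alone and each pair with both targets met exactly.
orange only: max(1083/259, 7.5/0.1) = 75 servings → $33.75.
black beans only: max(1083/316, 7.5/2.7) = 3.427 servings → $2.91.
sunflower seeds only: max(1083/246, 7.5/1.8) = 4.402 servings → $2.42.
orange + black beans with both tight: 0.8299 servings and 2.747 servings → $2.71.
orange + sunflower seeds with both tight: 0.2364 servings and 4.154 servings → $2.39.
black beans + sunflower seeds with both targets exact would need a negative amount; discard.
So the least-cost plan costs $2.39.

$2.39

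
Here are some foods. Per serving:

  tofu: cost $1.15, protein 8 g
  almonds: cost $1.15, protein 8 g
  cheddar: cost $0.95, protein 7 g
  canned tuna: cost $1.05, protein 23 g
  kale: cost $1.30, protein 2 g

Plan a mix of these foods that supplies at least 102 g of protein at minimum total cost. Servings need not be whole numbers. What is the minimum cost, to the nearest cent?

$4.66

Cost per g of protein: canned tuna $0.0457, cheddar $0.1357, tofu $0.1437, almonds $0.1437, kale $0.6500.
With no serving limits, use only canned tuna: 102 g / 23 g = 4.435 servings × $1.05 = $4.66.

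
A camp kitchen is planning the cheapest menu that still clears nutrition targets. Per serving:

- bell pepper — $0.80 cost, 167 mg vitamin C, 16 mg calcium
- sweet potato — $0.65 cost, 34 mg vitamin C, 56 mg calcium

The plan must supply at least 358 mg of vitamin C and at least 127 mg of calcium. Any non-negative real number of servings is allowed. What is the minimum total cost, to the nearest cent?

Check every corner: each single food scaled to meet both minima, and each pair solved so both constraints bind.
bell pepper only: max(358/167, 127/16) = 7.938 servings → $6.35.
sweet potato only: max(358/34, 127/56) = 10.53 servings → $6.84.
bell pepper + sweet potato with both tight: 1.786 servings and 1.758 servings → $2.57.
Cheapest feasible corner: $2.57.

$2.57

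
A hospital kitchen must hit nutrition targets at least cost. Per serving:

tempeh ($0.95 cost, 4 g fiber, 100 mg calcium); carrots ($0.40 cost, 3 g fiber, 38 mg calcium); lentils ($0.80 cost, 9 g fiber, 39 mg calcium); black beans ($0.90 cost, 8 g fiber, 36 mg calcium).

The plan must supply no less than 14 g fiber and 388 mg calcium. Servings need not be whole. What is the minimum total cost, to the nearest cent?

For a min-cost LP with two ≥-constraints, a basic feasible solution has at most two positive variables.
tempeh only: max(14/4, 388/100) = 3.88 servings → $3.69.
carrots only: max(14/3, 388/38) = 10.21 servings → $4.08.
lentils only: max(14/9, 388/39) = 9.949 servings → $7.96.
black beans only: max(14/8, 388/36) = 10.78 servings → $9.70.
tempeh + carrots: the both-tight solution has a negative serving — not a feasible corner.
tempeh + lentils: intersection lies outside the first quadrant.
tempeh + black beans with both targets exact would need a negative amount; discard.
carrots + lentils with both targets exact would need a negative amount; discard.
carrots + black beans: intersection lies outside the first quadrant.
lentils + black beans with both targets exact would need a negative amount; discard.
Cheapest feasible corner: $3.69.

$3.69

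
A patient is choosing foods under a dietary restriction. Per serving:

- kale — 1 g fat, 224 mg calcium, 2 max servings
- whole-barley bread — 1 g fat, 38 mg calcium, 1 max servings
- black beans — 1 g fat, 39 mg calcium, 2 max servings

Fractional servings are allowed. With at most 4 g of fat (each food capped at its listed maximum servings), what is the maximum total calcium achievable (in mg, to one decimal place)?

526.0 mg

Calcium per g fat: kale 224, black beans 39, whole-barley bread 38.
Take 2 servings of kale: uses 2 g fat, +448.0 mg calcium (running total 448.0 mg).
Take 2 servings of black beans: uses 2 g fat, +78.0 mg calcium (running total 526.0 mg).
Greedy by best ratio exhausts the fat allowance optimally: 526.0 mg.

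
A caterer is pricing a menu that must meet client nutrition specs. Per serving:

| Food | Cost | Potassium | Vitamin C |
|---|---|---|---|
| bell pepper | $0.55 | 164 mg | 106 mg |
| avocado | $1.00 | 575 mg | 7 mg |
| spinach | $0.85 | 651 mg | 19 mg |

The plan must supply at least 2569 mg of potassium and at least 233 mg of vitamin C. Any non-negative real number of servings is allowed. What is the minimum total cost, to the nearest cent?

For a min-cost LP with two ≥-constraints, a basic feasible solution has at most two positive variables.
bell pepper only: max(2569/164, 233/106) = 15.66 servings → $8.62.
avocado only: max(2569/575, 233/7) = 33.29 servings → $33.29.
spinach only: max(2569/651, 233/19) = 12.26 servings → $10.42.
bell pepper + avocado with both tight: 1.94 servings and 3.915 servings → $4.98.
bell pepper + spinach with both tight: 1.561 servings and 3.553 servings → $3.88.
avocado + spinach with both targets exact would need a negative amount; discard.
The minimum over all feasible corners is $3.88.

$3.88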